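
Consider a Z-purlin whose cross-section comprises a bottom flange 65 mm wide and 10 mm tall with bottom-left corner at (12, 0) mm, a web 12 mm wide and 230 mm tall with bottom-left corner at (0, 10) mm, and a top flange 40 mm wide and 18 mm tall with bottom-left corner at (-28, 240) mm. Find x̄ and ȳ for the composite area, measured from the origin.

bottom flange: A = 65 × 10 = 650.00, centroid at (44.50, 5.00).
web: A = 12 × 230 = 2760.00, centroid at (6.00, 125.00).
top flange: A = 40 × 18 = 720.00, centroid at (-8.00, 249.00).
ΣA = 4130.00 mm²
ΣAx̄ = (650.00)(44.50) + (2760.00)(6.00) + (720.00)(-8.00) = 39725.00 mm³
ΣAȳ = (650.00)(5.00) + (2760.00)(125.00) + (720.00)(249.00) = 527530.00 mm³
x̄ = 39725.00 / 4130.00 = 9.62 mm
ȳ = 527530.00 / 4130.00 = 127.73 mm

x̄ = 9.62 mm, ȳ = 127.73 mm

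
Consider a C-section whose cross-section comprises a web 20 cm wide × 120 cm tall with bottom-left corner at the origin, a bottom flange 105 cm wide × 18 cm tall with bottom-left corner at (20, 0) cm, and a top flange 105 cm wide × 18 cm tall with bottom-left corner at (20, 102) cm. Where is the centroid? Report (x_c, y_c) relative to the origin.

x_c = 48.23 cm, y_c = 60.00 cm

web: A = 20 × 120 = 2400.00, centroid at (10.00, 60.00).
bottom flange: A = 105 × 18 = 1890.00, centroid at (72.50, 9.00).
top flange: A = 105 × 18 = 1890.00, centroid at (72.50, 111.00).
ΣA = 6180.00 cm²
ΣAx_c = (2400.00)(10.00) + (1890.00)(72.50) + (1890.00)(72.50) = 298050.00 cm³
ΣAy_c = (2400.00)(60.00) + (1890.00)(9.00) + (1890.00)(111.00) = 370800.00 cm³
x_c = 298050.00 / 6180.00 = 48.23 cm
y_c = 370800.00 / 6180.00 = 60.00 cm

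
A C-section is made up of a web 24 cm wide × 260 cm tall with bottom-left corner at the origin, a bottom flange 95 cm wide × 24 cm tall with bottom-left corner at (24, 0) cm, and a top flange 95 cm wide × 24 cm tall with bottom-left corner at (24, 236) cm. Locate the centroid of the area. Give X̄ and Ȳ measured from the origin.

web: A = 24 × 260 = 6240.00, centroid at (12.00, 130.00).
bottom flange: A = 95 × 24 = 2280.00, centroid at (71.50, 12.00).
top flange: A = 95 × 24 = 2280.00, centroid at (71.50, 248.00).
ΣA = 10800.00 cm²
ΣAX̄ = (6240.00)(12.00) + (2280.00)(71.50) + (2280.00)(71.50) = 400920.00 cm³
ΣAȲ = (6240.00)(130.00) + (2280.00)(12.00) + (2280.00)(248.00) = 1404000.00 cm³
X̄ = 400920.00 / 10800.00 = 37.12 cm
Ȳ = 1404000.00 / 10800.00 = 130.00 cm

X̄ = 37.12 cm, Ȳ = 130.00 cm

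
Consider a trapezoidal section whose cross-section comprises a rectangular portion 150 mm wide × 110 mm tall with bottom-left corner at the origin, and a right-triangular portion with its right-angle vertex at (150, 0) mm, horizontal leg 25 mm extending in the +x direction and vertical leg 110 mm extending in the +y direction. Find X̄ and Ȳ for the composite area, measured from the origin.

X̄ = 81.41 mm, Ȳ = 53.59 mm

Part | A | x̄ᵢ | ȳᵢ | A·x̄ᵢ | A·ȳᵢ
rectangular portion | 16500.00 | 75.00 | 55.00 | 1237500.00 | 907500.00
triangular portion | 1375.00 | 158.33 | 36.67 | 217708.33 | 50416.67
Σ | 17875.00 |  |  | 1455208.33 | 957916.67
X̄ = 1455208.33 / 17875.00 = 81.41 mm
Ȳ = 957916.67 / 17875.00 = 53.59 mm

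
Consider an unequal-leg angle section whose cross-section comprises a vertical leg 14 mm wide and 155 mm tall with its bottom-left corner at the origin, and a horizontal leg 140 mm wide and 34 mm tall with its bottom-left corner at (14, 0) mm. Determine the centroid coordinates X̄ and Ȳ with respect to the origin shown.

X̄ = 59.89 mm, Ȳ = 35.94 mm

vertical leg: A = 14 × 155 = 2170.00, centroid at (7.00, 77.50).
horizontal leg: A = 140 × 34 = 4760.00, centroid at (84.00, 17.00).
ΣA = 6930.00 mm²
ΣAX̄ = (2170.00)(7.00) + (4760.00)(84.00) = 415030.00 mm³
ΣAȲ = (2170.00)(77.50) + (4760.00)(17.00) = 249095.00 mm³
X̄ = 415030.00 / 6930.00 = 59.89 mm
Ȳ = 249095.00 / 6930.00 = 35.94 mm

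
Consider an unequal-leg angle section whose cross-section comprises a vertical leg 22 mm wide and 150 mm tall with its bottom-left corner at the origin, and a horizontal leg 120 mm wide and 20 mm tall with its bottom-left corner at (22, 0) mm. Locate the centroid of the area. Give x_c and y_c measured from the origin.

x_c = 40.89 mm, y_c = 47.63 mm

Part | A | x̄ᵢ | ȳᵢ | A·x̄ᵢ | A·ȳᵢ
vertical leg | 3300.00 | 11.00 | 75.00 | 36300.00 | 247500.00
horizontal leg | 2400.00 | 82.00 | 10.00 | 196800.00 | 24000.00
Σ | 5700.00 |  |  | 233100.00 | 271500.00
x_c = 233100.00 / 5700.00 = 40.89 mm
y_c = 271500.00 / 5700.00 = 47.63 mm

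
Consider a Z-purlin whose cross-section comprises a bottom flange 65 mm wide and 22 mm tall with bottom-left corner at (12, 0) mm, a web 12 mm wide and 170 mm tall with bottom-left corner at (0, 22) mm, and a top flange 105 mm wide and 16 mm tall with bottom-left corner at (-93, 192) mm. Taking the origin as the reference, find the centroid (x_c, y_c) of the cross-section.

x_c = 1.52 mm, y_c = 110.68 mm

bottom flange: A = 65 × 22 = 1430.00, centroid at (44.50, 11.00).
web: A = 12 × 170 = 2040.00, centroid at (6.00, 107.00).
top flange: A = 105 × 16 = 1680.00, centroid at (-40.50, 200.00).
ΣA = 5150.00 mm²
ΣAx_c = (1430.00)(44.50) + (2040.00)(6.00) + (1680.00)(-40.50) = 7835.00 mm³
ΣAy_c = (1430.00)(11.00) + (2040.00)(107.00) + (1680.00)(200.00) = 570010.00 mm³
x_c = 7835.00 / 5150.00 = 1.52 mm
y_c = 570010.00 / 5150.00 = 110.68 mm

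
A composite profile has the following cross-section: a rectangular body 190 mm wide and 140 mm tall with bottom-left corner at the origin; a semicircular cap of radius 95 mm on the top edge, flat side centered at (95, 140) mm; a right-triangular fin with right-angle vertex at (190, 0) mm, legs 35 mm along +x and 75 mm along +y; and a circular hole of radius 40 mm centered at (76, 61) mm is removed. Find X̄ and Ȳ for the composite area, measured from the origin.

X̄ = 101.35 mm, Ȳ = 111.82 mm

Part | A | x̄ᵢ | ȳᵢ | A·x̄ᵢ | A·ȳᵢ
rectangular body | 26600.00 | 95.00 | 70.00 | 2527000.00 | 1862000.00
semicircular top | 14176.44 | 95.00 | 180.32 | 1346761.50 | 2556284.49
triangular fin | 1312.50 | 201.67 | 25.00 | 264687.50 | 32812.50
hole | -5026.55 | 76.00 | 61.00 | -382017.67 | -306619.44
Σ | 37062.39 |  |  | 3756431.33 | 4144477.55
X̄ = 3756431.33 / 37062.39 = 101.35 mm
Ȳ = 4144477.55 / 37062.39 = 111.82 mm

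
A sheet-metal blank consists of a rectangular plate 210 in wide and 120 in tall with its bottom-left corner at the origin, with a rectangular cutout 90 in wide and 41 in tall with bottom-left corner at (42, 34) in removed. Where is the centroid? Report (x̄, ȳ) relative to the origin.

x̄ = 108.09 in, ȳ = 60.94 in

plate: A = 210 × 120 = 25200.00, centroid at (105.00, 60.00).
hole: A = −(90 × 41) = -3690.00, centroid at (87.00, 54.50).
ΣA = 21510.00 in²
ΣAx̄ = (25200.00)(105.00) + (-3690.00)(87.00) = 2324970.00 in³
ΣAȳ = (25200.00)(60.00) + (-3690.00)(54.50) = 1310895.00 in³
x̄ = 2324970.00 / 21510.00 = 108.09 in
ȳ = 1310895.00 / 21510.00 = 60.94 in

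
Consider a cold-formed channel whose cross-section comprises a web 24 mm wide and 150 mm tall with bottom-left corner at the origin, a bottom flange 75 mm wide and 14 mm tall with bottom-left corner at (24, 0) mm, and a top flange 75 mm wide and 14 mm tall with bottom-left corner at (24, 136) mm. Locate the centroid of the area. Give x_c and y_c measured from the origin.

web: A = 24 × 150 = 3600.00, centroid at (12.00, 75.00).
bottom flange: A = 75 × 14 = 1050.00, centroid at (61.50, 7.00).
top flange: A = 75 × 14 = 1050.00, centroid at (61.50, 143.00).
ΣA = 5700.00 mm², ΣAx_c = 172350.00 mm³, ΣAy_c = 427500.00 mm³.
x_c = 172350.00/5700.00 = 30.24 mm; y_c = 427500.00/5700.00 = 75.00 mm.

x_c = 30.24 mm, y_c = 75.00 mm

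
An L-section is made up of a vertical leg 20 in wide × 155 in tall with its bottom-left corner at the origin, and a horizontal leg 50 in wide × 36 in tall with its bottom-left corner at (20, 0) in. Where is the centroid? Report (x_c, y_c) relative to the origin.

x_c = 22.86 in, y_c = 55.64 in

vertical leg: A = 20 × 155 = 3100.00, centroid at (10.00, 77.50).
horizontal leg: A = 50 × 36 = 1800.00, centroid at (45.00, 18.00).
ΣA = 4900.00 in², ΣAx_c = 112000.00 in³, ΣAy_c = 272650.00 in³.
x_c = 112000.00/4900.00 = 22.86 in; y_c = 272650.00/4900.00 = 55.64 in.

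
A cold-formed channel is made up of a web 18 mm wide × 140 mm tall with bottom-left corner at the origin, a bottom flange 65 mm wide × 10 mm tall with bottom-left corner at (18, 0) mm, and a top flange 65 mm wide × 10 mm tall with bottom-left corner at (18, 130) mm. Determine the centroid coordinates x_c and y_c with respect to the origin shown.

web: A = 18 × 140 = 2520.00, centroid at (9.00, 70.00).
bottom flange: A = 65 × 10 = 650.00, centroid at (50.50, 5.00).
top flange: A = 65 × 10 = 650.00, centroid at (50.50, 135.00).
ΣA = 3820.00 mm²
ΣAx_c = (2520.00)(9.00) + (650.00)(50.50) + (650.00)(50.50) = 88330.00 mm³
ΣAy_c = (2520.00)(70.00) + (650.00)(5.00) + (650.00)(135.00) = 267400.00 mm³
x_c = 88330.00 / 3820.00 = 23.12 mm
y_c = 267400.00 / 3820.00 = 70.00 mm

x_c = 23.12 mm, y_c = 70.00 mm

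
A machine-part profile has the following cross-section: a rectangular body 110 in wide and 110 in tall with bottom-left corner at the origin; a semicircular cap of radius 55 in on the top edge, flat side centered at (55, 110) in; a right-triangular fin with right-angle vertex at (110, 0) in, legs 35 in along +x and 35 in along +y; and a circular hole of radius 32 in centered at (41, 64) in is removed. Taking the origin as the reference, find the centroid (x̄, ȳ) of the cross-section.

x̄ = 61.03 in, ȳ = 77.23 in

rectangular body: A = 110 × 110 = 12100.00, centroid at (55.00, 55.00).
semicircular top: A = ½π·55² = 4751.66, centroid at (55.00, 133.34).
triangular fin: A = ½·35·35 = 612.50, centroid at (121.67, 11.67).
hole: A = −π·32² = -3216.99, centroid at (41.00, 64.00).
ΣA = 14247.17 in²
ΣAx̄ = (12100.00)(55.00) + (4751.66)(55.00) + (612.50)(121.67) + (-3216.99)(41.00) = 869465.45 in³
ΣAȳ = (12100.00)(55.00) + (4751.66)(133.34) + (612.50)(11.67) + (-3216.99)(64.00) = 1100357.56 in³
x̄ = 869465.45 / 14247.17 = 61.03 in
ȳ = 1100357.56 / 14247.17 = 77.23 in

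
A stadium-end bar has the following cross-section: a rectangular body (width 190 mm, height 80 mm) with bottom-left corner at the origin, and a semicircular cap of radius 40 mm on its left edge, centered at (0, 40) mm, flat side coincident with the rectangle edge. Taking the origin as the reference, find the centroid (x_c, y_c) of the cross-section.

x_c = 79.11 mm, y_c = 40.00 mm

rectangular body: A = 190 × 80 = 15200.00, centroid at (95.00, 40.00).
semicircular end: A = ½π·40² = 2513.27, centroid at (-16.98, 40.00).
ΣA = 17713.27 mm², ΣAx_c = 1401333.33 mm³, ΣAy_c = 708530.96 mm³.
x_c = 1401333.33/17713.27 = 79.11 mm; y_c = 708530.96/17713.27 = 40.00 mm.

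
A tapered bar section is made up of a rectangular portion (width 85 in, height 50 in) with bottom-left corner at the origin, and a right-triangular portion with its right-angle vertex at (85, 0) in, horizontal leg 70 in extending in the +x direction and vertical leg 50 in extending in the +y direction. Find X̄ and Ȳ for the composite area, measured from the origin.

Part | A | x̄ᵢ | ȳᵢ | A·x̄ᵢ | A·ȳᵢ
rectangular portion | 4250.00 | 42.50 | 25.00 | 180625.00 | 106250.00
triangular portion | 1750.00 | 108.33 | 16.67 | 189583.33 | 29166.67
Σ | 6000.00 |  |  | 370208.33 | 135416.67
X̄ = 370208.33 / 6000.00 = 61.70 in
Ȳ = 135416.67 / 6000.00 = 22.57 in

X̄ = 61.70 in, Ȳ = 22.57 in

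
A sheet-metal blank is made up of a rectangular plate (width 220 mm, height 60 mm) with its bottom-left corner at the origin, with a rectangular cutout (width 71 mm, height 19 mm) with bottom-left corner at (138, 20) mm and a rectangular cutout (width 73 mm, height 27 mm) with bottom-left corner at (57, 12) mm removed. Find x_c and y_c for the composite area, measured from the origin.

x_c = 104.62 mm, y_c = 30.97 mm

Part | A | x̄ᵢ | ȳᵢ | A·x̄ᵢ | A·ȳᵢ
plate | 13200.00 | 110.00 | 30.00 | 1452000.00 | 396000.00
hole 1 | -1349.00 | 173.50 | 29.50 | -234051.50 | -39795.50
hole 2 | -1971.00 | 93.50 | 25.50 | -184288.50 | -50260.50
Σ | 9880.00 |  |  | 1033660.00 | 305944.00
x_c = 1033660.00 / 9880.00 = 104.62 mm
y_c = 305944.00 / 9880.00 = 30.97 mm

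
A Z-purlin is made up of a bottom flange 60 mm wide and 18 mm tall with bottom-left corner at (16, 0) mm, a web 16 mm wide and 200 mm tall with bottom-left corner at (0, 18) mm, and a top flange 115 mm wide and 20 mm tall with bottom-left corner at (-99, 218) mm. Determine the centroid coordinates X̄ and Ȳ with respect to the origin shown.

X̄ = -3.07 mm, Ȳ = 138.56 mm

Part | A | x̄ᵢ | ȳᵢ | A·x̄ᵢ | A·ȳᵢ
bottom flange | 1080.00 | 46.00 | 9.00 | 49680.00 | 9720.00
web | 3200.00 | 8.00 | 118.00 | 25600.00 | 377600.00
top flange | 2300.00 | -41.50 | 228.00 | -95450.00 | 524400.00
Σ | 6580.00 |  |  | -20170.00 | 911720.00
X̄ = -20170.00 / 6580.00 = -3.07 mm
Ȳ = 911720.00 / 6580.00 = 138.56 mm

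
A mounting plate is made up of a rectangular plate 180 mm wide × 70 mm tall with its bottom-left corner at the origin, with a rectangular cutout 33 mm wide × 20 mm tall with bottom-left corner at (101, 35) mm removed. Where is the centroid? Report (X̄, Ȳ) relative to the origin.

X̄ = 88.48 mm, Ȳ = 34.45 mm

plate: A = 180 × 70 = 12600.00, centroid at (90.00, 35.00).
hole: A = −(33 × 20) = -660.00, centroid at (117.50, 45.00).
ΣA = 11940.00 mm², ΣAX̄ = 1056450.00 mm³, ΣAȲ = 411300.00 mm³.
X̄ = 1056450.00/11940.00 = 88.48 mm; Ȳ = 411300.00/11940.00 = 34.45 mm.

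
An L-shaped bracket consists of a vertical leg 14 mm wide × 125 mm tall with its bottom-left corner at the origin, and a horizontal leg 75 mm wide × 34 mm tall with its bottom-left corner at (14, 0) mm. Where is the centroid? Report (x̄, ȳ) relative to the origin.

x̄ = 33.39 mm, ȳ = 35.52 mm

vertical leg: A = 14 × 125 = 1750.00, centroid at (7.00, 62.50).
horizontal leg: A = 75 × 34 = 2550.00, centroid at (51.50, 17.00).
ΣA = 4300.00 mm², ΣAx̄ = 143575.00 mm³, ΣAȳ = 152725.00 mm³.
x̄ = 143575.00/4300.00 = 33.39 mm; ȳ = 152725.00/4300.00 = 35.52 mm.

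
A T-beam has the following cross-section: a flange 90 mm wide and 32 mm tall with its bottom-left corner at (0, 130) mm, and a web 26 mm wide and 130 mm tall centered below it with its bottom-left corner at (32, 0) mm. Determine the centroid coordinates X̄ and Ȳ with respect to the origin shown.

X̄ = 45.00 mm, Ȳ = 102.27 mm

Part | A | x̄ᵢ | ȳᵢ | A·x̄ᵢ | A·ȳᵢ
web | 3380.00 | 45.00 | 65.00 | 152100.00 | 219700.00
flange | 2880.00 | 45.00 | 146.00 | 129600.00 | 420480.00
Σ | 6260.00 |  |  | 281700.00 | 640180.00
X̄ = 281700.00 / 6260.00 = 45.00 mm
Ȳ = 640180.00 / 6260.00 = 102.27 mm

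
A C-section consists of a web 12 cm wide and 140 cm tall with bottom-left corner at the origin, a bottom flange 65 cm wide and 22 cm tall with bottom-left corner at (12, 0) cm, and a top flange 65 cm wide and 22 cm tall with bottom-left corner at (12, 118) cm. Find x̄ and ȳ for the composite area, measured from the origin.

x̄ = 30.25 cm, ȳ = 70.00 cm

web: A = 12 × 140 = 1680.00, centroid at (6.00, 70.00).
bottom flange: A = 65 × 22 = 1430.00, centroid at (44.50, 11.00).
top flange: A = 65 × 22 = 1430.00, centroid at (44.50, 129.00).
ΣA = 4540.00 cm²
ΣAx̄ = (1680.00)(6.00) + (1430.00)(44.50) + (1430.00)(44.50) = 137350.00 cm³
ΣAȳ = (1680.00)(70.00) + (1430.00)(11.00) + (1430.00)(129.00) = 317800.00 cm³
x̄ = 137350.00 / 4540.00 = 30.25 cm
ȳ = 317800.00 / 4540.00 = 70.00 cm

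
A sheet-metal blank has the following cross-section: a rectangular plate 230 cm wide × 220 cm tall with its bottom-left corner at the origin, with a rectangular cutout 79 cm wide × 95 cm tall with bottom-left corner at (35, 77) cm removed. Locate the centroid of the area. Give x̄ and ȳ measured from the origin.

Part | A | x̄ᵢ | ȳᵢ | A·x̄ᵢ | A·ȳᵢ
plate | 50600.00 | 115.00 | 110.00 | 5819000.00 | 5566000.00
hole | -7505.00 | 74.50 | 124.50 | -559122.50 | -934372.50
Σ | 43095.00 |  |  | 5259877.50 | 4631627.50
x̄ = 5259877.50 / 43095.00 = 122.05 cm
ȳ = 4631627.50 / 43095.00 = 107.47 cm

x̄ = 122.05 cm, ȳ = 107.47 cm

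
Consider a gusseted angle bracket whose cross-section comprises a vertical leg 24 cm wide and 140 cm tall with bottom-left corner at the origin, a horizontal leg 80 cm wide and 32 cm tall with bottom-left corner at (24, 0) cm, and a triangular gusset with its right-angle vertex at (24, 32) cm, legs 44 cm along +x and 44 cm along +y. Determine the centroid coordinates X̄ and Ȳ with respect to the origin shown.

Part | A | x̄ᵢ | ȳᵢ | A·x̄ᵢ | A·ȳᵢ
vertical leg | 3360.00 | 12.00 | 70.00 | 40320.00 | 235200.00
horizontal leg | 2560.00 | 64.00 | 16.00 | 163840.00 | 40960.00
gusset | 968.00 | 38.67 | 46.67 | 37429.33 | 45173.33
Σ | 6888.00 |  |  | 241589.33 | 321333.33
X̄ = 241589.33 / 6888.00 = 35.07 cm
Ȳ = 321333.33 / 6888.00 = 46.65 cm

X̄ = 35.07 cm, Ȳ = 46.65 cm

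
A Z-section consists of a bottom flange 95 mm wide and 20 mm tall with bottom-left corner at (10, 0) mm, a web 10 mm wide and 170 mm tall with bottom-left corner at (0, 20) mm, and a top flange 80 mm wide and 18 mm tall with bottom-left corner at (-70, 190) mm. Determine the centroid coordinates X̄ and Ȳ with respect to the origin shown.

X̄ = 14.79 mm, Ȳ = 96.04 mm

bottom flange: A = 95 × 20 = 1900.00, centroid at (57.50, 10.00).
web: A = 10 × 170 = 1700.00, centroid at (5.00, 105.00).
top flange: A = 80 × 18 = 1440.00, centroid at (-30.00, 199.00).
ΣA = 5040.00 mm²
ΣAX̄ = (1900.00)(57.50) + (1700.00)(5.00) + (1440.00)(-30.00) = 74550.00 mm³
ΣAȲ = (1900.00)(10.00) + (1700.00)(105.00) + (1440.00)(199.00) = 484060.00 mm³
X̄ = 74550.00 / 5040.00 = 14.79 mm
Ȳ = 484060.00 / 5040.00 = 96.04 mm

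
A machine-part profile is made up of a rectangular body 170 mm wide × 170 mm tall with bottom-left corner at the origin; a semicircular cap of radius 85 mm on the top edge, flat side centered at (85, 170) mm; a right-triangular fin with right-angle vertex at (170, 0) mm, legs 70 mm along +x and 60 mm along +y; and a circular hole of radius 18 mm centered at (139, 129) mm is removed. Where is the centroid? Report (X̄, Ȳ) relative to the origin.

Part | A | x̄ᵢ | ȳᵢ | A·x̄ᵢ | A·ȳᵢ
rectangular body | 28900.00 | 85.00 | 85.00 | 2456500.00 | 2456500.00
semicircular top | 11349.00 | 85.00 | 206.08 | 964665.29 | 2338747.26
triangular fin | 2100.00 | 193.33 | 20.00 | 406000.00 | 42000.00
hole | -1017.88 | 139.00 | 129.00 | -141484.77 | -131306.01
Σ | 41331.13 |  |  | 3685680.53 | 4705941.25
X̄ = 3685680.53 / 41331.13 = 89.17 mm
Ȳ = 4705941.25 / 41331.13 = 113.86 mm

X̄ = 89.17 mm, Ȳ = 113.86 mm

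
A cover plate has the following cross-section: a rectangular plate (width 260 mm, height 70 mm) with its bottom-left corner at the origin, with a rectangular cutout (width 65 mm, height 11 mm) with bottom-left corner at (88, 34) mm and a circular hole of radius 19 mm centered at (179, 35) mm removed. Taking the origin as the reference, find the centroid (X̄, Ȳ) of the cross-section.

X̄ = 127.02 mm, Ȳ = 34.80 mm

plate: A = 260 × 70 = 18200.00, centroid at (130.00, 35.00).
hole 1: A = −(65 × 11) = -715.00, centroid at (120.50, 39.50).
hole 2: A = −π·19² = -1134.11, centroid at (179.00, 35.00).
ΣA = 16350.89 mm², ΣAX̄ = 2076835.92 mm³, ΣAȲ = 569063.48 mm³.
X̄ = 2076835.92/16350.89 = 127.02 mm; Ȳ = 569063.48/16350.89 = 34.80 mm.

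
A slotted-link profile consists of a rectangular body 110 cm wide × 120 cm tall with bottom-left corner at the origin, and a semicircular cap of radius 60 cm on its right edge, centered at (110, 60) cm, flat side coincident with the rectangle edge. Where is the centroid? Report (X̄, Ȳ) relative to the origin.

rectangular body: A = 110 × 120 = 13200.00, centroid at (55.00, 60.00).
semicircular end: A = ½π·60² = 5654.87, centroid at (135.46, 60.00).
ΣA = 18854.87 cm²
ΣAX̄ = (13200.00)(55.00) + (5654.87)(135.46) = 1492035.35 cm³
ΣAȲ = (13200.00)(60.00) + (5654.87)(60.00) = 1131292.01 cm³
X̄ = 1492035.35 / 18854.87 = 79.13 cm
Ȳ = 1131292.01 / 18854.87 = 60.00 cm

X̄ = 79.13 cm, Ȳ = 60.00 cm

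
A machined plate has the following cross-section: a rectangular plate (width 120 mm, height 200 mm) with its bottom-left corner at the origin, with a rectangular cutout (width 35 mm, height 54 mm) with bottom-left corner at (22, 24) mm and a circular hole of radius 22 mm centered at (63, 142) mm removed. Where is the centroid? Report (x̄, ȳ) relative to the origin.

x̄ = 61.66 mm, ȳ = 101.40 mm

plate: A = 120 × 200 = 24000.00, centroid at (60.00, 100.00).
hole 1: A = −(35 × 54) = -1890.00, centroid at (39.50, 51.00).
hole 2: A = −π·22² = -1520.53, centroid at (63.00, 142.00).
ΣA = 20589.47 mm²
ΣAx̄ = (24000.00)(60.00) + (-1890.00)(39.50) + (-1520.53)(63.00) = 1269551.56 mm³
ΣAȳ = (24000.00)(100.00) + (-1890.00)(51.00) + (-1520.53)(142.00) = 2087694.62 mm³
x̄ = 1269551.56 / 20589.47 = 61.66 mm
ȳ = 2087694.62 / 20589.47 = 101.40 mm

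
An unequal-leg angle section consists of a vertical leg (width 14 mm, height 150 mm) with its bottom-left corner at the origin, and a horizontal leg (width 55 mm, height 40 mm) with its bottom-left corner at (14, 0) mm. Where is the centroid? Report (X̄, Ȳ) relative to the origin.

vertical leg: A = 14 × 150 = 2100.00, centroid at (7.00, 75.00).
horizontal leg: A = 55 × 40 = 2200.00, centroid at (41.50, 20.00).
ΣA = 4300.00 mm²
ΣAX̄ = (2100.00)(7.00) + (2200.00)(41.50) = 106000.00 mm³
ΣAȲ = (2100.00)(75.00) + (2200.00)(20.00) = 201500.00 mm³
X̄ = 106000.00 / 4300.00 = 24.65 mm
Ȳ = 201500.00 / 4300.00 = 46.86 mm

X̄ = 24.65 mm, Ȳ = 46.86 mm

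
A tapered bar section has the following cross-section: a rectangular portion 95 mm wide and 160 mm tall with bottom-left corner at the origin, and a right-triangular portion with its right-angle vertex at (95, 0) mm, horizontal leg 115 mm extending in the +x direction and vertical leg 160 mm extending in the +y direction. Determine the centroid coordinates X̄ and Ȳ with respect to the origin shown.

X̄ = 79.86 mm, Ȳ = 69.95 mm

Part | A | x̄ᵢ | ȳᵢ | A·x̄ᵢ | A·ȳᵢ
rectangular portion | 15200.00 | 47.50 | 80.00 | 722000.00 | 1216000.00
triangular portion | 9200.00 | 133.33 | 53.33 | 1226666.67 | 490666.67
Σ | 24400.00 |  |  | 1948666.67 | 1706666.67
X̄ = 1948666.67 / 24400.00 = 79.86 mm
Ȳ = 1706666.67 / 24400.00 = 69.95 mm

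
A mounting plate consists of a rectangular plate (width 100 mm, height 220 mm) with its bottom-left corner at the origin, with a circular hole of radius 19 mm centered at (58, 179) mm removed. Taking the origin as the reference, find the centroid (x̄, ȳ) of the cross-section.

plate: A = 100 × 220 = 22000.00, centroid at (50.00, 110.00).
hole: A = −π·19² = -1134.11, centroid at (58.00, 179.00).
ΣA = 20865.89 mm², ΣAx̄ = 1034221.33 mm³, ΣAȳ = 2216993.42 mm³.
x̄ = 1034221.33/20865.89 = 49.57 mm; ȳ = 2216993.42/20865.89 = 106.25 mm.

x̄ = 49.57 mm, ȳ = 106.25 mm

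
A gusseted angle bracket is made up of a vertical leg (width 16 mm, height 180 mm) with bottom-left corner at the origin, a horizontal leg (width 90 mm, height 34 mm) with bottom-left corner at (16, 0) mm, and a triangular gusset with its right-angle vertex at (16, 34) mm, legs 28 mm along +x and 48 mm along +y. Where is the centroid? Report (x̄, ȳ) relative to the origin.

x̄ = 34.29 mm, ȳ = 52.15 mm

vertical leg: A = 16 × 180 = 2880.00, centroid at (8.00, 90.00).
horizontal leg: A = 90 × 34 = 3060.00, centroid at (61.00, 17.00).
gusset: A = ½·28·48 = 672.00, centroid at (25.33, 50.00).
ΣA = 6612.00 mm²
ΣAx̄ = (2880.00)(8.00) + (3060.00)(61.00) + (672.00)(25.33) = 226724.00 mm³
ΣAȳ = (2880.00)(90.00) + (3060.00)(17.00) + (672.00)(50.00) = 344820.00 mm³
x̄ = 226724.00 / 6612.00 = 34.29 mm
ȳ = 344820.00 / 6612.00 = 52.15 mm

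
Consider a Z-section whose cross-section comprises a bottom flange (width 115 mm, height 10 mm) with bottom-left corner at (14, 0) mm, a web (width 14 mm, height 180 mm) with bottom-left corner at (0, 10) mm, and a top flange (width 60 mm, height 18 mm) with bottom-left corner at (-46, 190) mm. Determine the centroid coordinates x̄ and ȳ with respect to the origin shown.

Part | A | x̄ᵢ | ȳᵢ | A·x̄ᵢ | A·ȳᵢ
bottom flange | 1150.00 | 71.50 | 5.00 | 82225.00 | 5750.00
web | 2520.00 | 7.00 | 100.00 | 17640.00 | 252000.00
top flange | 1080.00 | -16.00 | 199.00 | -17280.00 | 214920.00
Σ | 4750.00 |  |  | 82585.00 | 472670.00
x̄ = 82585.00 / 4750.00 = 17.39 mm
ȳ = 472670.00 / 4750.00 = 99.51 mm

x̄ = 17.39 mm, ȳ = 99.51 mm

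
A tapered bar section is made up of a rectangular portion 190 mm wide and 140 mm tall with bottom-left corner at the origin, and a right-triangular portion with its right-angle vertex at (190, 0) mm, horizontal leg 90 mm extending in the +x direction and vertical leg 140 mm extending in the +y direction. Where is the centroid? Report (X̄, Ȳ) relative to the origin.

X̄ = 118.94 mm, Ȳ = 65.53 mm

rectangular portion: A = 190 × 140 = 26600.00, centroid at (95.00, 70.00).
triangular portion: A = ½·90·140 = 6300.00, centroid at (220.00, 46.67).
ΣA = 32900.00 mm²
ΣAX̄ = (26600.00)(95.00) + (6300.00)(220.00) = 3913000.00 mm³
ΣAȲ = (26600.00)(70.00) + (6300.00)(46.67) = 2156000.00 mm³
X̄ = 3913000.00 / 32900.00 = 118.94 mm
Ȳ = 2156000.00 / 32900.00 = 65.53 mm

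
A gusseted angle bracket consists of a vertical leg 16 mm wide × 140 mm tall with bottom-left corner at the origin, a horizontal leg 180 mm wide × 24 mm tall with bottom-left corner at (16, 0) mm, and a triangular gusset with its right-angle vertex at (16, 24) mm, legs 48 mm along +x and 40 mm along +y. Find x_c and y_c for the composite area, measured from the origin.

x_c = 67.36 mm, y_c = 32.51 mm

Part | A | x̄ᵢ | ȳᵢ | A·x̄ᵢ | A·ȳᵢ
vertical leg | 2240.00 | 8.00 | 70.00 | 17920.00 | 156800.00
horizontal leg | 4320.00 | 106.00 | 12.00 | 457920.00 | 51840.00
gusset | 960.00 | 32.00 | 37.33 | 30720.00 | 35840.00
Σ | 7520.00 |  |  | 506560.00 | 244480.00
x_c = 506560.00 / 7520.00 = 67.36 mm
y_c = 244480.00 / 7520.00 = 32.51 mm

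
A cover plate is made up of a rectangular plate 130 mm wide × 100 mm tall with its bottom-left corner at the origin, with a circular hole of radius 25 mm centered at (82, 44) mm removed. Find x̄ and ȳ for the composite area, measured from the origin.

plate: A = 130 × 100 = 13000.00, centroid at (65.00, 50.00).
hole: A = −π·25² = -1963.50, centroid at (82.00, 44.00).
ΣA = 11036.50 mm²
ΣAx̄ = (13000.00)(65.00) + (-1963.50)(82.00) = 683993.38 mm³
ΣAȳ = (13000.00)(50.00) + (-1963.50)(44.00) = 563606.20 mm³
x̄ = 683993.38 / 11036.50 = 61.98 mm
ȳ = 563606.20 / 11036.50 = 51.07 mm

x̄ = 61.98 mm, ȳ = 51.07 mm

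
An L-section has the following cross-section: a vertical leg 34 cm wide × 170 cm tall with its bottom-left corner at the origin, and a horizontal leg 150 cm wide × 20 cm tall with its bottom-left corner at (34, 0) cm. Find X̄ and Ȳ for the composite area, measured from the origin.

vertical leg: A = 34 × 170 = 5780.00, centroid at (17.00, 85.00).
horizontal leg: A = 150 × 20 = 3000.00, centroid at (109.00, 10.00).
ΣA = 8780.00 cm²
ΣAX̄ = (5780.00)(17.00) + (3000.00)(109.00) = 425260.00 cm³
ΣAȲ = (5780.00)(85.00) + (3000.00)(10.00) = 521300.00 cm³
X̄ = 425260.00 / 8780.00 = 48.44 cm
Ȳ = 521300.00 / 8780.00 = 59.37 cm

X̄ = 48.44 cm, Ȳ = 59.37 cm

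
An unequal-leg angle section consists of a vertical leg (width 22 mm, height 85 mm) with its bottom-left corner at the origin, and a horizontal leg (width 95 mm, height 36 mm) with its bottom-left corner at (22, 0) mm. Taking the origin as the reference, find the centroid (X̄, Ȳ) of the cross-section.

X̄ = 48.82 mm, Ȳ = 26.66 mm

vertical leg: A = 22 × 85 = 1870.00, centroid at (11.00, 42.50).
horizontal leg: A = 95 × 36 = 3420.00, centroid at (69.50, 18.00).
ΣA = 5290.00 mm², ΣAX̄ = 258260.00 mm³, ΣAȲ = 141035.00 mm³.
X̄ = 258260.00/5290.00 = 48.82 mm; Ȳ = 141035.00/5290.00 = 26.66 mm.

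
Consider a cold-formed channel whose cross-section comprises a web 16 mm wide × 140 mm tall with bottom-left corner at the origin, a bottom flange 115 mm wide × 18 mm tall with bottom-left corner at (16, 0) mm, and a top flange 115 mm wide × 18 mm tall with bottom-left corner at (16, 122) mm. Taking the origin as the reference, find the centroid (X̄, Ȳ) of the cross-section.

Part | A | x̄ᵢ | ȳᵢ | A·x̄ᵢ | A·ȳᵢ
web | 2240.00 | 8.00 | 70.00 | 17920.00 | 156800.00
bottom flange | 2070.00 | 73.50 | 9.00 | 152145.00 | 18630.00
top flange | 2070.00 | 73.50 | 131.00 | 152145.00 | 271170.00
Σ | 6380.00 |  |  | 322210.00 | 446600.00
X̄ = 322210.00 / 6380.00 = 50.50 mm
Ȳ = 446600.00 / 6380.00 = 70.00 mm

X̄ = 50.50 mm, Ȳ = 70.00 mm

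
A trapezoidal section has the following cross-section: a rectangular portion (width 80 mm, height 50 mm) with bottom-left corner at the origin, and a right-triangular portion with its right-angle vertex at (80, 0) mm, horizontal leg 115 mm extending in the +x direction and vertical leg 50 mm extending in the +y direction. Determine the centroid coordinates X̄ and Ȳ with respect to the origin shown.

Part | A | x̄ᵢ | ȳᵢ | A·x̄ᵢ | A·ȳᵢ
rectangular portion | 4000.00 | 40.00 | 25.00 | 160000.00 | 100000.00
triangular portion | 2875.00 | 118.33 | 16.67 | 340208.33 | 47916.67
Σ | 6875.00 |  |  | 500208.33 | 147916.67
X̄ = 500208.33 / 6875.00 = 72.76 mm
Ȳ = 147916.67 / 6875.00 = 21.52 mm

X̄ = 72.76 mm, Ȳ = 21.52 mm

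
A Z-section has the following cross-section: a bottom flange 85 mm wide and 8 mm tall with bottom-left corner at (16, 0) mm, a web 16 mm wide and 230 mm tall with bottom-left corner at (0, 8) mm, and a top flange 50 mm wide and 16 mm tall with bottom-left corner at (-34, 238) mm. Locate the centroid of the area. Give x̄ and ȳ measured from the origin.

Part | A | x̄ᵢ | ȳᵢ | A·x̄ᵢ | A·ȳᵢ
bottom flange | 680.00 | 58.50 | 4.00 | 39780.00 | 2720.00
web | 3680.00 | 8.00 | 123.00 | 29440.00 | 452640.00
top flange | 800.00 | -9.00 | 246.00 | -7200.00 | 196800.00
Σ | 5160.00 |  |  | 62020.00 | 652160.00
x̄ = 62020.00 / 5160.00 = 12.02 mm
ȳ = 652160.00 / 5160.00 = 126.39 mm

x̄ = 12.02 mm, ȳ = 126.39 mm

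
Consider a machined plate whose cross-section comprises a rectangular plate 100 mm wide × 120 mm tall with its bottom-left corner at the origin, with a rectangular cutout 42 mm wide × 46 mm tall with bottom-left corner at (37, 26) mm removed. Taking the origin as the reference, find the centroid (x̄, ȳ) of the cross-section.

plate: A = 100 × 120 = 12000.00, centroid at (50.00, 60.00).
hole: A = −(42 × 46) = -1932.00, centroid at (58.00, 49.00).
ΣA = 10068.00 mm²
ΣAx̄ = (12000.00)(50.00) + (-1932.00)(58.00) = 487944.00 mm³
ΣAȳ = (12000.00)(60.00) + (-1932.00)(49.00) = 625332.00 mm³
x̄ = 487944.00 / 10068.00 = 48.46 mm
ȳ = 625332.00 / 10068.00 = 62.11 mm

x̄ = 48.46 mm, ȳ = 62.11 mm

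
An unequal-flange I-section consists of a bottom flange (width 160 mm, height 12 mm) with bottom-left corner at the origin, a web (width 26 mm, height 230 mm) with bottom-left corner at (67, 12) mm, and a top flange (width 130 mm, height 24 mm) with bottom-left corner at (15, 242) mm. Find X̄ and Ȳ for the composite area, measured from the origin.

bottom flange: A = 160 × 12 = 1920.00, centroid at (80.00, 6.00).
web: A = 26 × 230 = 5980.00, centroid at (80.00, 127.00).
top flange: A = 130 × 24 = 3120.00, centroid at (80.00, 254.00).
ΣA = 11020.00 mm², ΣAX̄ = 881600.00 mm³, ΣAȲ = 1563460.00 mm³.
X̄ = 881600.00/11020.00 = 80.00 mm; Ȳ = 1563460.00/11020.00 = 141.87 mm.

X̄ = 80.00 mm, Ȳ = 141.87 mm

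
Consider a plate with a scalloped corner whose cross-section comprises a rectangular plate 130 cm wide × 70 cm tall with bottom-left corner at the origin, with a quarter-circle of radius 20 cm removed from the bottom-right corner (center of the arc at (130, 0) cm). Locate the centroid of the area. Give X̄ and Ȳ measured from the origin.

X̄ = 62.98 cm, Ȳ = 35.95 cm

plate: A = 130 × 70 = 9100.00, centroid at (65.00, 35.00).
removed quarter-circle: A = −¼π·20² = -314.16, centroid at (121.51, 8.49).
ΣA = 8785.84 cm²
ΣAX̄ = (9100.00)(65.00) + (-314.16)(121.51) = 553325.96 cm³
ΣAȲ = (9100.00)(35.00) + (-314.16)(8.49) = 315833.33 cm³
X̄ = 553325.96 / 8785.84 = 62.98 cm
Ȳ = 315833.33 / 8785.84 = 35.95 cm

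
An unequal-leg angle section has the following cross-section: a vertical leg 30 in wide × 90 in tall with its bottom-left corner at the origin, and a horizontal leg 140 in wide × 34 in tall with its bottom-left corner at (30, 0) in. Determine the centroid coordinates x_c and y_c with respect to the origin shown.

vertical leg: A = 30 × 90 = 2700.00, centroid at (15.00, 45.00).
horizontal leg: A = 140 × 34 = 4760.00, centroid at (100.00, 17.00).
ΣA = 7460.00 in², ΣAx_c = 516500.00 in³, ΣAy_c = 202420.00 in³.
x_c = 516500.00/7460.00 = 69.24 in; y_c = 202420.00/7460.00 = 27.13 in.

x_c = 69.24 in, y_c = 27.13 in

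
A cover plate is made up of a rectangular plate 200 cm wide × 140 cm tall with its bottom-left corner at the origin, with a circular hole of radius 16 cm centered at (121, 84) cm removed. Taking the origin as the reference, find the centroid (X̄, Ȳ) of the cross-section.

X̄ = 99.38 cm, Ȳ = 69.59 cm

Part | A | x̄ᵢ | ȳᵢ | A·x̄ᵢ | A·ȳᵢ
plate | 28000.00 | 100.00 | 70.00 | 2800000.00 | 1960000.00
hole | -804.25 | 121.00 | 84.00 | -97313.97 | -67556.81
Σ | 27195.75 |  |  | 2702686.03 | 1892443.19
X̄ = 2702686.03 / 27195.75 = 99.38 cm
Ȳ = 1892443.19 / 27195.75 = 69.59 cm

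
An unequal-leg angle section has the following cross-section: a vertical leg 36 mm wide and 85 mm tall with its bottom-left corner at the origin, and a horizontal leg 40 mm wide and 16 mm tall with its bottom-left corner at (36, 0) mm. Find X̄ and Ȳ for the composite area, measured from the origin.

X̄ = 24.57 mm, Ȳ = 36.53 mm

vertical leg: A = 36 × 85 = 3060.00, centroid at (18.00, 42.50).
horizontal leg: A = 40 × 16 = 640.00, centroid at (56.00, 8.00).
ΣA = 3700.00 mm², ΣAX̄ = 90920.00 mm³, ΣAȲ = 135170.00 mm³.
X̄ = 90920.00/3700.00 = 24.57 mm; Ȳ = 135170.00/3700.00 = 36.53 mm.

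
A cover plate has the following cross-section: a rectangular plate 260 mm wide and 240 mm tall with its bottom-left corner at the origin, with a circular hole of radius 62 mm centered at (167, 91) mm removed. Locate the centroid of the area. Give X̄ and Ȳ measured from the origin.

Part | A | x̄ᵢ | ȳᵢ | A·x̄ᵢ | A·ȳᵢ
plate | 62400.00 | 130.00 | 120.00 | 8112000.00 | 7488000.00
hole | -12076.28 | 167.00 | 91.00 | -2016739.12 | -1098941.68
Σ | 50323.72 |  |  | 6095260.88 | 6389058.32
X̄ = 6095260.88 / 50323.72 = 121.12 mm
Ȳ = 6389058.32 / 50323.72 = 126.96 mm

X̄ = 121.12 mm, Ȳ = 126.96 mm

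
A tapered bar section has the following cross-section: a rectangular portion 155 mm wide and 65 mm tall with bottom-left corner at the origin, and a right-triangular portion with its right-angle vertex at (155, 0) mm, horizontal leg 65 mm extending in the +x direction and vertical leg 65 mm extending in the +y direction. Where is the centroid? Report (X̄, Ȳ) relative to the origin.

Part | A | x̄ᵢ | ȳᵢ | A·x̄ᵢ | A·ȳᵢ
rectangular portion | 10075.00 | 77.50 | 32.50 | 780812.50 | 327437.50
triangular portion | 2112.50 | 176.67 | 21.67 | 373208.33 | 45770.83
Σ | 12187.50 |  |  | 1154020.83 | 373208.33
X̄ = 1154020.83 / 12187.50 = 94.69 mm
Ȳ = 373208.33 / 12187.50 = 30.62 mm

X̄ = 94.69 mm, Ȳ = 30.62 mm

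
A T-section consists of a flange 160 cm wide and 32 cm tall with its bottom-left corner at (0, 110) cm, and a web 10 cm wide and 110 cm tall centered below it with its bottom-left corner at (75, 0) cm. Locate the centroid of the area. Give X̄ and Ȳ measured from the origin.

X̄ = 80.00 cm, Ȳ = 113.44 cm

web: A = 10 × 110 = 1100.00, centroid at (80.00, 55.00).
flange: A = 160 × 32 = 5120.00, centroid at (80.00, 126.00).
ΣA = 6220.00 cm²
ΣAX̄ = (1100.00)(80.00) + (5120.00)(80.00) = 497600.00 cm³
ΣAȲ = (1100.00)(55.00) + (5120.00)(126.00) = 705620.00 cm³
X̄ = 497600.00 / 6220.00 = 80.00 cm
Ȳ = 705620.00 / 6220.00 = 113.44 cm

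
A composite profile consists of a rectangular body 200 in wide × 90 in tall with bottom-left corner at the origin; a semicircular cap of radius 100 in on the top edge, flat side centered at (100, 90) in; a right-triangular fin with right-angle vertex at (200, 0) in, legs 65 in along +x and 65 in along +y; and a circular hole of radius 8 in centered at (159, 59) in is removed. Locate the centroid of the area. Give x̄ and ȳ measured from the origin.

rectangular body: A = 200 × 90 = 18000.00, centroid at (100.00, 45.00).
semicircular top: A = ½π·100² = 15707.96, centroid at (100.00, 132.44).
triangular fin: A = ½·65·65 = 2112.50, centroid at (221.67, 21.67).
hole: A = −π·8² = -201.06, centroid at (159.00, 59.00).
ΣA = 35619.40 in², ΣAx̄ = 3807098.31 in³, ΣAȳ = 2924291.54 in³.
x̄ = 3807098.31/35619.40 = 106.88 in; ȳ = 2924291.54/35619.40 = 82.10 in.

x̄ = 106.88 in, ȳ = 82.10 in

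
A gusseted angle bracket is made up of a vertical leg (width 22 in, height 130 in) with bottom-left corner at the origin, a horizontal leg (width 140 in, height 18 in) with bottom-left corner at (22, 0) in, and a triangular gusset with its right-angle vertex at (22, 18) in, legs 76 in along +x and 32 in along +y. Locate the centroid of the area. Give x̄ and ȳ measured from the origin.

Part | A | x̄ᵢ | ȳᵢ | A·x̄ᵢ | A·ȳᵢ
vertical leg | 2860.00 | 11.00 | 65.00 | 31460.00 | 185900.00
horizontal leg | 2520.00 | 92.00 | 9.00 | 231840.00 | 22680.00
gusset | 1216.00 | 47.33 | 28.67 | 57557.33 | 34858.67
Σ | 6596.00 |  |  | 320857.33 | 243438.67
x̄ = 320857.33 / 6596.00 = 48.64 in
ȳ = 243438.67 / 6596.00 = 36.91 in

x̄ = 48.64 in, ȳ = 36.91 in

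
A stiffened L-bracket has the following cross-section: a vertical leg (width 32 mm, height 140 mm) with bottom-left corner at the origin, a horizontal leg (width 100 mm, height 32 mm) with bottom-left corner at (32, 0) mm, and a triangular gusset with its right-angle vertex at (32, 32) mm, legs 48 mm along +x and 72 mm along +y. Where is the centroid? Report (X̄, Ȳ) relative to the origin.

X̄ = 44.33 mm, Ȳ = 49.06 mm

vertical leg: A = 32 × 140 = 4480.00, centroid at (16.00, 70.00).
horizontal leg: A = 100 × 32 = 3200.00, centroid at (82.00, 16.00).
gusset: A = ½·48·72 = 1728.00, centroid at (48.00, 56.00).
ΣA = 9408.00 mm²
ΣAX̄ = (4480.00)(16.00) + (3200.00)(82.00) + (1728.00)(48.00) = 417024.00 mm³
ΣAȲ = (4480.00)(70.00) + (3200.00)(16.00) + (1728.00)(56.00) = 461568.00 mm³
X̄ = 417024.00 / 9408.00 = 44.33 mm
Ȳ = 461568.00 / 9408.00 = 49.06 mm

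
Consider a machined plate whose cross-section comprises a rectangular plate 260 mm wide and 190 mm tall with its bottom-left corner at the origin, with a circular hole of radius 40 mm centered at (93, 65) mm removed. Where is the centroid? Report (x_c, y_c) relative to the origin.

Part | A | x̄ᵢ | ȳᵢ | A·x̄ᵢ | A·ȳᵢ
plate | 49400.00 | 130.00 | 95.00 | 6422000.00 | 4693000.00
hole | -5026.55 | 93.00 | 65.00 | -467468.99 | -326725.64
Σ | 44373.45 |  |  | 5954531.01 | 4366274.36
x_c = 5954531.01 / 44373.45 = 134.19 mm
y_c = 4366274.36 / 44373.45 = 98.40 mm

x_c = 134.19 mm, y_c = 98.40 mm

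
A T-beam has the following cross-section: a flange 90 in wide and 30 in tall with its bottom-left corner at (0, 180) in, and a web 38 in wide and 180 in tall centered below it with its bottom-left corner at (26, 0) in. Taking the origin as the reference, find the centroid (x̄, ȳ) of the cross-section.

x̄ = 45.00 in, ȳ = 119.72 in

web: A = 38 × 180 = 6840.00, centroid at (45.00, 90.00).
flange: A = 90 × 30 = 2700.00, centroid at (45.00, 195.00).
ΣA = 9540.00 in²
ΣAx̄ = (6840.00)(45.00) + (2700.00)(45.00) = 429300.00 in³
ΣAȳ = (6840.00)(90.00) + (2700.00)(195.00) = 1142100.00 in³
x̄ = 429300.00 / 9540.00 = 45.00 in
ȳ = 1142100.00 / 9540.00 = 119.72 in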